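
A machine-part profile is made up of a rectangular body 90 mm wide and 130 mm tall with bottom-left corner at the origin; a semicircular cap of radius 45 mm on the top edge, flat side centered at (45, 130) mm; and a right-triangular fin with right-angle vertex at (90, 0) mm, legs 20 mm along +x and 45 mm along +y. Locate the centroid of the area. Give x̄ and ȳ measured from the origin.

x̄ = 46.52 mm, ȳ = 80.98 mm

rectangular body: A = 90 × 130 = 11700.00, centroid at (45.00, 65.00).
semicircular top: A = ½π·45² = 3180.86, centroid at (45.00, 149.10).
triangular fin: A = ½·20·45 = 450.00, centroid at (96.67, 15.00).
ΣA = 15330.86 mm²
ΣAx̄ = (11700.00)(45.00) + (3180.86)(45.00) + (450.00)(96.67) = 713138.82 mm³
ΣAȳ = (11700.00)(65.00) + (3180.86)(149.10) + (450.00)(15.00) = 1241512.13 mm³
x̄ = 713138.82 / 15330.86 = 46.52 mm
ȳ = 1241512.13 / 15330.86 = 80.98 mm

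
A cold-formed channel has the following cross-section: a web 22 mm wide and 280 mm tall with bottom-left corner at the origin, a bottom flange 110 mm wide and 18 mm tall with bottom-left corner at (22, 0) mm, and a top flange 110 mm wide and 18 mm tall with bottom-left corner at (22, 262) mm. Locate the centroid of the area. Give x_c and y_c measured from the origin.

web: A = 22 × 280 = 6160.00, centroid at (11.00, 140.00).
bottom flange: A = 110 × 18 = 1980.00, centroid at (77.00, 9.00).
top flange: A = 110 × 18 = 1980.00, centroid at (77.00, 271.00).
ΣA = 10120.00 mm², ΣAx_c = 372680.00 mm³, ΣAy_c = 1416800.00 mm³.
x_c = 372680.00/10120.00 = 36.83 mm; y_c = 1416800.00/10120.00 = 140.00 mm.

x_c = 36.83 mm, y_c = 140.00 mm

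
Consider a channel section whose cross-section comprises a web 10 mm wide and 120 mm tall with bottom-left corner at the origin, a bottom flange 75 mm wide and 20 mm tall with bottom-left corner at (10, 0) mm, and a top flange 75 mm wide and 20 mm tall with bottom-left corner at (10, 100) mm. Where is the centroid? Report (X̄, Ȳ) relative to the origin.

X̄ = 35.36 mm, Ȳ = 60.00 mm

Part | A | x̄ᵢ | ȳᵢ | A·x̄ᵢ | A·ȳᵢ
web | 1200.00 | 5.00 | 60.00 | 6000.00 | 72000.00
bottom flange | 1500.00 | 47.50 | 10.00 | 71250.00 | 15000.00
top flange | 1500.00 | 47.50 | 110.00 | 71250.00 | 165000.00
Σ | 4200.00 |  |  | 148500.00 | 252000.00
X̄ = 148500.00 / 4200.00 = 35.36 mm
Ȳ = 252000.00 / 4200.00 = 60.00 mm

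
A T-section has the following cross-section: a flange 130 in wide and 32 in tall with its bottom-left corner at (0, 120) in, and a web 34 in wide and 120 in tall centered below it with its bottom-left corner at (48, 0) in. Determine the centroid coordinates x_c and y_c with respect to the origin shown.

x_c = 65.00 in, y_c = 98.37 in

web: A = 34 × 120 = 4080.00, centroid at (65.00, 60.00).
flange: A = 130 × 32 = 4160.00, centroid at (65.00, 136.00).
ΣA = 8240.00 in²
ΣAx_c = (4080.00)(65.00) + (4160.00)(65.00) = 535600.00 in³
ΣAy_c = (4080.00)(60.00) + (4160.00)(136.00) = 810560.00 in³
x_c = 535600.00 / 8240.00 = 65.00 in
y_c = 810560.00 / 8240.00 = 98.37 in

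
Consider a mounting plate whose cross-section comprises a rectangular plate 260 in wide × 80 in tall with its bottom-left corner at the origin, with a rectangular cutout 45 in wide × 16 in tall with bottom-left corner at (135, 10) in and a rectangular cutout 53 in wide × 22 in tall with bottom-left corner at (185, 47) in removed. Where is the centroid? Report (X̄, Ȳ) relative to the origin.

Part | A | x̄ᵢ | ȳᵢ | A·x̄ᵢ | A·ȳᵢ
plate | 20800.00 | 130.00 | 40.00 | 2704000.00 | 832000.00
hole 1 | -720.00 | 157.50 | 18.00 | -113400.00 | -12960.00
hole 2 | -1166.00 | 211.50 | 58.00 | -246609.00 | -67628.00
Σ | 18914.00 |  |  | 2343991.00 | 751412.00
X̄ = 2343991.00 / 18914.00 = 123.93 in
Ȳ = 751412.00 / 18914.00 = 39.73 in

X̄ = 123.93 in, Ȳ = 39.73 in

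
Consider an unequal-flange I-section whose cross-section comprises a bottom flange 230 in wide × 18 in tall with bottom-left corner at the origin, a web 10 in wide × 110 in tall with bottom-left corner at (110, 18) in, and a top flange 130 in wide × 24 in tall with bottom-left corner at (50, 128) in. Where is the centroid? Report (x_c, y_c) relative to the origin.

bottom flange: A = 230 × 18 = 4140.00, centroid at (115.00, 9.00).
web: A = 10 × 110 = 1100.00, centroid at (115.00, 73.00).
top flange: A = 130 × 24 = 3120.00, centroid at (115.00, 140.00).
ΣA = 8360.00 in²
ΣAx_c = (4140.00)(115.00) + (1100.00)(115.00) + (3120.00)(115.00) = 961400.00 in³
ΣAy_c = (4140.00)(9.00) + (1100.00)(73.00) + (3120.00)(140.00) = 554360.00 in³
x_c = 961400.00 / 8360.00 = 115.00 in
y_c = 554360.00 / 8360.00 = 66.31 in

x_c = 115.00 in, y_c = 66.31 in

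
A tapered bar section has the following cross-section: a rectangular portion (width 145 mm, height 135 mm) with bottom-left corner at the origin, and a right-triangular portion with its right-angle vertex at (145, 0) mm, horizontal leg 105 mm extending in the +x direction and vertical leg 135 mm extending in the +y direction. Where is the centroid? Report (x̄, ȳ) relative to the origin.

x̄ = 101.08 mm, ȳ = 61.52 mm

rectangular portion: A = 145 × 135 = 19575.00, centroid at (72.50, 67.50).
triangular portion: A = ½·105·135 = 7087.50, centroid at (180.00, 45.00).
ΣA = 26662.50 mm²
ΣAx̄ = (19575.00)(72.50) + (7087.50)(180.00) = 2694937.50 mm³
ΣAȳ = (19575.00)(67.50) + (7087.50)(45.00) = 1640250.00 mm³
x̄ = 2694937.50 / 26662.50 = 101.08 mm
ȳ = 1640250.00 / 26662.50 = 61.52 mm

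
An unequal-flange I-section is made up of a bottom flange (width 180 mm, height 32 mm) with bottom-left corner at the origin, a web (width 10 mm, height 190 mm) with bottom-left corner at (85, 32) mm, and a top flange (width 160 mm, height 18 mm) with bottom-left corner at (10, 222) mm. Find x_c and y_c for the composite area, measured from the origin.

x_c = 90.00 mm, y_c = 94.76 mm

bottom flange: A = 180 × 32 = 5760.00, centroid at (90.00, 16.00).
web: A = 10 × 190 = 1900.00, centroid at (90.00, 127.00).
top flange: A = 160 × 18 = 2880.00, centroid at (90.00, 231.00).
ΣA = 10540.00 mm², ΣAx_c = 948600.00 mm³, ΣAy_c = 998740.00 mm³.
x_c = 948600.00/10540.00 = 90.00 mm; y_c = 998740.00/10540.00 = 94.76 mm.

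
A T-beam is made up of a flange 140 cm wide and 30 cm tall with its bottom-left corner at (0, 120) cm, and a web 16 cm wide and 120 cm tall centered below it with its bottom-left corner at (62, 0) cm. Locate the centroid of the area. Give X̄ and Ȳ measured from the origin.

Part | A | x̄ᵢ | ȳᵢ | A·x̄ᵢ | A·ȳᵢ
web | 1920.00 | 70.00 | 60.00 | 134400.00 | 115200.00
flange | 4200.00 | 70.00 | 135.00 | 294000.00 | 567000.00
Σ | 6120.00 |  |  | 428400.00 | 682200.00
X̄ = 428400.00 / 6120.00 = 70.00 cm
Ȳ = 682200.00 / 6120.00 = 111.47 cm

X̄ = 70.00 cm, Ȳ = 111.47 cm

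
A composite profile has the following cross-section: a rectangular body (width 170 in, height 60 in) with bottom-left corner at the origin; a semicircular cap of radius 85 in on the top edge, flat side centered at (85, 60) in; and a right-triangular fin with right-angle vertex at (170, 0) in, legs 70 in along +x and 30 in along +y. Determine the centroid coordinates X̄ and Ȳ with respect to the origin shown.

rectangular body: A = 170 × 60 = 10200.00, centroid at (85.00, 30.00).
semicircular top: A = ½π·85² = 11349.00, centroid at (85.00, 96.08).
triangular fin: A = ½·70·30 = 1050.00, centroid at (193.33, 10.00).
ΣA = 22599.00 in², ΣAX̄ = 2034665.29 in³, ΣAȲ = 1406856.87 in³.
X̄ = 2034665.29/22599.00 = 90.03 in; Ȳ = 1406856.87/22599.00 = 62.25 in.

X̄ = 90.03 in, Ȳ = 62.25 in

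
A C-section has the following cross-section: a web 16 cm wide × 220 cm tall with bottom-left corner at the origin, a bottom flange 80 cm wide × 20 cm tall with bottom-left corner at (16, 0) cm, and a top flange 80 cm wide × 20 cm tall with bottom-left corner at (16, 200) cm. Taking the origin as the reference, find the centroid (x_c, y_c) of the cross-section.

x_c = 30.86 cm, y_c = 110.00 cm

Part | A | x̄ᵢ | ȳᵢ | A·x̄ᵢ | A·ȳᵢ
web | 3520.00 | 8.00 | 110.00 | 28160.00 | 387200.00
bottom flange | 1600.00 | 56.00 | 10.00 | 89600.00 | 16000.00
top flange | 1600.00 | 56.00 | 210.00 | 89600.00 | 336000.00
Σ | 6720.00 |  |  | 207360.00 | 739200.00
x_c = 207360.00 / 6720.00 = 30.86 cm
y_c = 739200.00 / 6720.00 = 110.00 cm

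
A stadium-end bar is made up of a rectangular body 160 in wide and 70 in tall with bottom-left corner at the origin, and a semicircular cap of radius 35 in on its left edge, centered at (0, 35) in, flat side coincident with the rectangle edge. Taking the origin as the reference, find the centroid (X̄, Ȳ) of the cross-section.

rectangular body: A = 160 × 70 = 11200.00, centroid at (80.00, 35.00).
semicircular end: A = ½π·35² = 1924.23, centroid at (-14.85, 35.00).
ΣA = 13124.23 in², ΣAX̄ = 867416.67 in³, ΣAȲ = 459347.89 in³.
X̄ = 867416.67/13124.23 = 66.09 in; Ȳ = 459347.89/13124.23 = 35.00 in.

X̄ = 66.09 in, Ȳ = 35.00 in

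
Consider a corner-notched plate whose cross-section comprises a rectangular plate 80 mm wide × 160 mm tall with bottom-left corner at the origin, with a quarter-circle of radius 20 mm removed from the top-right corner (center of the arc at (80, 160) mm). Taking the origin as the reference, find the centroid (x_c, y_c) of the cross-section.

x_c = 39.21 mm, y_c = 78.20 mm

plate: A = 80 × 160 = 12800.00, centroid at (40.00, 80.00).
removed quarter-circle: A = −¼π·20² = -314.16, centroid at (71.51, 151.51).
ΣA = 12485.84 mm²
ΣAx_c = (12800.00)(40.00) + (-314.16)(71.51) = 489533.93 mm³
ΣAy_c = (12800.00)(80.00) + (-314.16)(151.51) = 976401.18 mm³
x_c = 489533.93 / 12485.84 = 39.21 mm
y_c = 976401.18 / 12485.84 = 78.20 mm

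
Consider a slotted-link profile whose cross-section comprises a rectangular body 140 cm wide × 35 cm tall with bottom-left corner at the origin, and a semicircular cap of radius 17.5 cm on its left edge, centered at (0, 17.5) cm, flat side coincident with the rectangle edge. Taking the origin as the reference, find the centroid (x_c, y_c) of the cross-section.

x_c = 63.08 cm, y_c = 17.50 cm

Part | A | x̄ᵢ | ȳᵢ | A·x̄ᵢ | A·ȳᵢ
rectangular body | 4900.00 | 70.00 | 17.50 | 343000.00 | 85750.00
semicircular end | 481.06 | -7.43 | 17.50 | -3572.92 | 8418.49
Σ | 5381.06 |  |  | 339427.08 | 94168.49
x_c = 339427.08 / 5381.06 = 63.08 cm
y_c = 94168.49 / 5381.06 = 17.50 cm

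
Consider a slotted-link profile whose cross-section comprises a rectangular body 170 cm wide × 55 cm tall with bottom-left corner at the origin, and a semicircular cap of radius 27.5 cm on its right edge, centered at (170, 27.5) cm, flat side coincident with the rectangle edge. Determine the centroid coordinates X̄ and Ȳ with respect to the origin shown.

Part | A | x̄ᵢ | ȳᵢ | A·x̄ᵢ | A·ȳᵢ
rectangular body | 9350.00 | 85.00 | 27.50 | 794750.00 | 257125.00
semicircular end | 1187.91 | 181.67 | 27.50 | 215810.09 | 32667.65
Σ | 10537.91 |  |  | 1010560.09 | 289792.65
X̄ = 1010560.09 / 10537.91 = 95.90 cm
Ȳ = 289792.65 / 10537.91 = 27.50 cm

X̄ = 95.90 cm, Ȳ = 27.50 cm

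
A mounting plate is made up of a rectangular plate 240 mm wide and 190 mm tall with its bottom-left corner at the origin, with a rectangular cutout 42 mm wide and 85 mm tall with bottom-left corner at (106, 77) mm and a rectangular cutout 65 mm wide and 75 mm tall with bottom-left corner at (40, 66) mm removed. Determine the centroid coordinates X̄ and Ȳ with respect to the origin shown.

plate: A = 240 × 190 = 45600.00, centroid at (120.00, 95.00).
hole 1: A = −(42 × 85) = -3570.00, centroid at (127.00, 119.50).
hole 2: A = −(65 × 75) = -4875.00, centroid at (72.50, 103.50).
ΣA = 37155.00 mm², ΣAX̄ = 4665172.50 mm³, ΣAȲ = 3400822.50 mm³.
X̄ = 4665172.50/37155.00 = 125.56 mm; Ȳ = 3400822.50/37155.00 = 91.53 mm.

X̄ = 125.56 mm, Ȳ = 91.53 mm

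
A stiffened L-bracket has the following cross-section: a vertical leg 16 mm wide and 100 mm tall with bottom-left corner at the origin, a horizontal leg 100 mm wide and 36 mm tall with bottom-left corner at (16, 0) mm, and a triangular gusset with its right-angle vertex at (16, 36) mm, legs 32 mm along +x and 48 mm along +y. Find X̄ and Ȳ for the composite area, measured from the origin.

X̄ = 45.39 mm, Ȳ = 30.95 mm

vertical leg: A = 16 × 100 = 1600.00, centroid at (8.00, 50.00).
horizontal leg: A = 100 × 36 = 3600.00, centroid at (66.00, 18.00).
gusset: A = ½·32·48 = 768.00, centroid at (26.67, 52.00).
ΣA = 5968.00 mm², ΣAX̄ = 270880.00 mm³, ΣAȲ = 184736.00 mm³.
X̄ = 270880.00/5968.00 = 45.39 mm; Ȳ = 184736.00/5968.00 = 30.95 mm.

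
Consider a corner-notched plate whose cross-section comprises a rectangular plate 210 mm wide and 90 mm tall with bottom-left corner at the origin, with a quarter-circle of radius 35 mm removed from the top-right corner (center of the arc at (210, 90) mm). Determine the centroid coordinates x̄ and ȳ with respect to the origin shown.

x̄ = 100.16 mm, ȳ = 43.38 mm

plate: A = 210 × 90 = 18900.00, centroid at (105.00, 45.00).
removed quarter-circle: A = −¼π·35² = -962.11, centroid at (195.15, 75.15).
ΣA = 17937.89 mm²
ΣAx̄ = (18900.00)(105.00) + (-962.11)(195.15) = 1796747.99 mm³
ΣAȳ = (18900.00)(45.00) + (-962.11)(75.15) = 778201.52 mm³
x̄ = 1796747.99 / 17937.89 = 100.16 mm
ȳ = 778201.52 / 17937.89 = 43.38 mm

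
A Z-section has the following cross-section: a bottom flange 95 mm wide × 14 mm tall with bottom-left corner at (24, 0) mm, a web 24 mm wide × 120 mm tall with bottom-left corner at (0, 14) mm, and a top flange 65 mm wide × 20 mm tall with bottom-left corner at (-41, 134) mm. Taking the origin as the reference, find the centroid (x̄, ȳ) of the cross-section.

bottom flange: A = 95 × 14 = 1330.00, centroid at (71.50, 7.00).
web: A = 24 × 120 = 2880.00, centroid at (12.00, 74.00).
top flange: A = 65 × 20 = 1300.00, centroid at (-8.50, 144.00).
ΣA = 5510.00 mm², ΣAx̄ = 118605.00 mm³, ΣAȳ = 409630.00 mm³.
x̄ = 118605.00/5510.00 = 21.53 mm; ȳ = 409630.00/5510.00 = 74.34 mm.

x̄ = 21.53 mm, ȳ = 74.34 mm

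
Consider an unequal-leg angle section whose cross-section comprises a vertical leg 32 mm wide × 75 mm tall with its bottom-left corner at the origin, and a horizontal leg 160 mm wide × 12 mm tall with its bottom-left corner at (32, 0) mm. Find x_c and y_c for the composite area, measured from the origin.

Part | A | x̄ᵢ | ȳᵢ | A·x̄ᵢ | A·ȳᵢ
vertical leg | 2400.00 | 16.00 | 37.50 | 38400.00 | 90000.00
horizontal leg | 1920.00 | 112.00 | 6.00 | 215040.00 | 11520.00
Σ | 4320.00 |  |  | 253440.00 | 101520.00
x_c = 253440.00 / 4320.00 = 58.67 mm
y_c = 101520.00 / 4320.00 = 23.50 mm

x_c = 58.67 mm, y_c = 23.50 mm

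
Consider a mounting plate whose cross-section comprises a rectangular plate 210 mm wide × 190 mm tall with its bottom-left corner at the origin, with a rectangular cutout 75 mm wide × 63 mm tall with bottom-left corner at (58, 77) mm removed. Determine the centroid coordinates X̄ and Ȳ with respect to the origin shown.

Part | A | x̄ᵢ | ȳᵢ | A·x̄ᵢ | A·ȳᵢ
plate | 39900.00 | 105.00 | 95.00 | 4189500.00 | 3790500.00
hole | -4725.00 | 95.50 | 108.50 | -451237.50 | -512662.50
Σ | 35175.00 |  |  | 3738262.50 | 3277837.50
X̄ = 3738262.50 / 35175.00 = 106.28 mm
Ȳ = 3277837.50 / 35175.00 = 93.19 mm

X̄ = 106.28 mm, Ȳ = 93.19 mm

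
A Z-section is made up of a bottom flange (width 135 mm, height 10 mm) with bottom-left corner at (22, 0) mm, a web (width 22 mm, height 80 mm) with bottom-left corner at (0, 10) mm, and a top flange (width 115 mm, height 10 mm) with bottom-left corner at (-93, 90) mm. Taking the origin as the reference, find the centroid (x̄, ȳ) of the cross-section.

Part | A | x̄ᵢ | ȳᵢ | A·x̄ᵢ | A·ȳᵢ
bottom flange | 1350.00 | 89.50 | 5.00 | 120825.00 | 6750.00
web | 1760.00 | 11.00 | 50.00 | 19360.00 | 88000.00
top flange | 1150.00 | -35.50 | 95.00 | -40825.00 | 109250.00
Σ | 4260.00 |  |  | 99360.00 | 204000.00
x̄ = 99360.00 / 4260.00 = 23.32 mm
ȳ = 204000.00 / 4260.00 = 47.89 mm

x̄ = 23.32 mm, ȳ = 47.89 mm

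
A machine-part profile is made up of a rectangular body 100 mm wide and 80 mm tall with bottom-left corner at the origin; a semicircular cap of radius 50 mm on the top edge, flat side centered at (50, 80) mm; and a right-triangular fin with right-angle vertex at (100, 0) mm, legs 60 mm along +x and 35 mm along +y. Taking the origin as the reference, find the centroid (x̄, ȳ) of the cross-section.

rectangular body: A = 100 × 80 = 8000.00, centroid at (50.00, 40.00).
semicircular top: A = ½π·50² = 3926.99, centroid at (50.00, 101.22).
triangular fin: A = ½·60·35 = 1050.00, centroid at (120.00, 11.67).
ΣA = 12976.99 mm²
ΣAx̄ = (8000.00)(50.00) + (3926.99)(50.00) + (1050.00)(120.00) = 722349.54 mm³
ΣAȳ = (8000.00)(40.00) + (3926.99)(101.22) + (1050.00)(11.67) = 729742.60 mm³
x̄ = 722349.54 / 12976.99 = 55.66 mm
ȳ = 729742.60 / 12976.99 = 56.23 mm

x̄ = 55.66 mm, ȳ = 56.23 mm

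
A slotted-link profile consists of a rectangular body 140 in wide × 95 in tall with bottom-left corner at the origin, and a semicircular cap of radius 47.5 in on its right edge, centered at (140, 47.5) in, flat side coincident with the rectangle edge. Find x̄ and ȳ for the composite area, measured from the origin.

x̄ = 88.97 in, ȳ = 47.50 in

rectangular body: A = 140 × 95 = 13300.00, centroid at (70.00, 47.50).
semicircular end: A = ½π·47.5² = 3544.11, centroid at (160.16, 47.50).
ΣA = 16844.11 in², ΣAx̄ = 1498623.21 in³, ΣAȳ = 800095.19 in³.
x̄ = 1498623.21/16844.11 = 88.97 in; ȳ = 800095.19/16844.11 = 47.50 in.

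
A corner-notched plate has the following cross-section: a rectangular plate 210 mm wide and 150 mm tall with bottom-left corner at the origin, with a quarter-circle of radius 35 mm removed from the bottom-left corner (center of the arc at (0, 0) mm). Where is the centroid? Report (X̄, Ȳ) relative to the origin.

plate: A = 210 × 150 = 31500.00, centroid at (105.00, 75.00).
removed quarter-circle: A = −¼π·35² = -962.11, centroid at (14.85, 14.85).
ΣA = 30537.89 mm²
ΣAX̄ = (31500.00)(105.00) + (-962.11)(14.85) = 3293208.33 mm³
ΣAȲ = (31500.00)(75.00) + (-962.11)(14.85) = 2348208.33 mm³
X̄ = 3293208.33 / 30537.89 = 107.84 mm
Ȳ = 2348208.33 / 30537.89 = 76.89 mm

X̄ = 107.84 mm, Ȳ = 76.89 mm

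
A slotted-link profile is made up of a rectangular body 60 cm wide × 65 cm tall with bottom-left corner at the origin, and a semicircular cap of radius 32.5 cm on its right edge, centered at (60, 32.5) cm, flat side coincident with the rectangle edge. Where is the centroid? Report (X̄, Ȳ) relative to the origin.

Part | A | x̄ᵢ | ȳᵢ | A·x̄ᵢ | A·ȳᵢ
rectangular body | 3900.00 | 30.00 | 32.50 | 117000.00 | 126750.00
semicircular end | 1659.15 | 73.79 | 32.50 | 122434.63 | 53922.49
Σ | 5559.15 |  |  | 239434.63 | 180672.49
X̄ = 239434.63 / 5559.15 = 43.07 cm
Ȳ = 180672.49 / 5559.15 = 32.50 cm

X̄ = 43.07 cm, Ȳ = 32.50 cm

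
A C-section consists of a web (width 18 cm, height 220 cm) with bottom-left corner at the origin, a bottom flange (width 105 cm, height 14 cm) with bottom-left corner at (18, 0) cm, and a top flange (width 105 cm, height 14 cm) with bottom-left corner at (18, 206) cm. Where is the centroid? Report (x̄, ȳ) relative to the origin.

x̄ = 35.20 cm, ȳ = 110.00 cm

Part | A | x̄ᵢ | ȳᵢ | A·x̄ᵢ | A·ȳᵢ
web | 3960.00 | 9.00 | 110.00 | 35640.00 | 435600.00
bottom flange | 1470.00 | 70.50 | 7.00 | 103635.00 | 10290.00
top flange | 1470.00 | 70.50 | 213.00 | 103635.00 | 313110.00
Σ | 6900.00 |  |  | 242910.00 | 759000.00
x̄ = 242910.00 / 6900.00 = 35.20 cm
ȳ = 759000.00 / 6900.00 = 110.00 cm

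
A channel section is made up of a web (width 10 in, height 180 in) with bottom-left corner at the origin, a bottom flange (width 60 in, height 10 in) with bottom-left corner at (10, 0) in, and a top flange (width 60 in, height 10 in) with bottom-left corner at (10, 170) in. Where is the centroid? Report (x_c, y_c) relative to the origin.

x_c = 19.00 in, y_c = 90.00 in

web: A = 10 × 180 = 1800.00, centroid at (5.00, 90.00).
bottom flange: A = 60 × 10 = 600.00, centroid at (40.00, 5.00).
top flange: A = 60 × 10 = 600.00, centroid at (40.00, 175.00).
ΣA = 3000.00 in²
ΣAx_c = (1800.00)(5.00) + (600.00)(40.00) + (600.00)(40.00) = 57000.00 in³
ΣAy_c = (1800.00)(90.00) + (600.00)(5.00) + (600.00)(175.00) = 270000.00 in³
x_c = 57000.00 / 3000.00 = 19.00 in
y_c = 270000.00 / 3000.00 = 90.00 in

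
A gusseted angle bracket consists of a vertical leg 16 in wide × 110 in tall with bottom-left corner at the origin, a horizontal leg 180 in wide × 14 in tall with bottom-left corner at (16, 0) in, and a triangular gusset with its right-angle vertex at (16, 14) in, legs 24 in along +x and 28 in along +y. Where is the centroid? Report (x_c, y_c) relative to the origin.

x_c = 62.67 in, y_c = 26.49 in

vertical leg: A = 16 × 110 = 1760.00, centroid at (8.00, 55.00).
horizontal leg: A = 180 × 14 = 2520.00, centroid at (106.00, 7.00).
gusset: A = ½·24·28 = 336.00, centroid at (24.00, 23.33).
ΣA = 4616.00 in², ΣAx_c = 289264.00 in³, ΣAy_c = 122280.00 in³.
x_c = 289264.00/4616.00 = 62.67 in; y_c = 122280.00/4616.00 = 26.49 in.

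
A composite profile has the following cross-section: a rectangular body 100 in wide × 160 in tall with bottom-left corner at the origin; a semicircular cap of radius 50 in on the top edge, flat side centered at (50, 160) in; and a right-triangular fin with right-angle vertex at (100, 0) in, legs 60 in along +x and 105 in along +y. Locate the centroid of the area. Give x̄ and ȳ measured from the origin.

rectangular body: A = 100 × 160 = 16000.00, centroid at (50.00, 80.00).
semicircular top: A = ½π·50² = 3926.99, centroid at (50.00, 181.22).
triangular fin: A = ½·60·105 = 3150.00, centroid at (120.00, 35.00).
ΣA = 23076.99 in², ΣAx̄ = 1374349.54 in³, ΣAȳ = 2101901.86 in³.
x̄ = 1374349.54/23076.99 = 59.55 in; ȳ = 2101901.86/23076.99 = 91.08 in.

x̄ = 59.55 in, ȳ = 91.08 in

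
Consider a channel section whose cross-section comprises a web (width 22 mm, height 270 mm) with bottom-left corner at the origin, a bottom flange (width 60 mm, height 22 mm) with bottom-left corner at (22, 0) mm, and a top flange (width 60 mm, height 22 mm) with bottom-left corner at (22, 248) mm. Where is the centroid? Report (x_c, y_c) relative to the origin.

x_c = 23.62 mm, y_c = 135.00 mm

web: A = 22 × 270 = 5940.00, centroid at (11.00, 135.00).
bottom flange: A = 60 × 22 = 1320.00, centroid at (52.00, 11.00).
top flange: A = 60 × 22 = 1320.00, centroid at (52.00, 259.00).
ΣA = 8580.00 mm², ΣAx_c = 202620.00 mm³, ΣAy_c = 1158300.00 mm³.
x_c = 202620.00/8580.00 = 23.62 mm; y_c = 1158300.00/8580.00 = 135.00 mm.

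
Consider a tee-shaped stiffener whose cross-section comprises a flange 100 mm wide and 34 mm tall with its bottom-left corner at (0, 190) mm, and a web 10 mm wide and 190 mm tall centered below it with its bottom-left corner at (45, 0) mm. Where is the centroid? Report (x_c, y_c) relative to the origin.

Part | A | x̄ᵢ | ȳᵢ | A·x̄ᵢ | A·ȳᵢ
web | 1900.00 | 50.00 | 95.00 | 95000.00 | 180500.00
flange | 3400.00 | 50.00 | 207.00 | 170000.00 | 703800.00
Σ | 5300.00 |  |  | 265000.00 | 884300.00
x_c = 265000.00 / 5300.00 = 50.00 mm
y_c = 884300.00 / 5300.00 = 166.85 mm

x_c = 50.00 mm, y_c = 166.85 mm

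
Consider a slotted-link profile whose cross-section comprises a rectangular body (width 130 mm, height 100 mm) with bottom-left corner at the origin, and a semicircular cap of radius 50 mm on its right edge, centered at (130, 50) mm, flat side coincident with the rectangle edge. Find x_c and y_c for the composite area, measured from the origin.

x_c = 85.00 mm, y_c = 50.00 mm

Part | A | x̄ᵢ | ȳᵢ | A·x̄ᵢ | A·ȳᵢ
rectangular body | 13000.00 | 65.00 | 50.00 | 845000.00 | 650000.00
semicircular end | 3926.99 | 151.22 | 50.00 | 593842.14 | 196349.54
Σ | 16926.99 |  |  | 1438842.14 | 846349.54
x_c = 1438842.14 / 16926.99 = 85.00 mm
y_c = 846349.54 / 16926.99 = 50.00 mm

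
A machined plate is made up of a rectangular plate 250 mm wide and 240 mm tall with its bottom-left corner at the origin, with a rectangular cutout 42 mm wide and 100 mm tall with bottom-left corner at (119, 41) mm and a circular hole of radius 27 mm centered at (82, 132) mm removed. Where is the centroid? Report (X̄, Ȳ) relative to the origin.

plate: A = 250 × 240 = 60000.00, centroid at (125.00, 120.00).
hole 1: A = −(42 × 100) = -4200.00, centroid at (140.00, 91.00).
hole 2: A = −π·27² = -2290.22, centroid at (82.00, 132.00).
ΣA = 53509.78 mm², ΣAX̄ = 6724201.87 mm³, ΣAȲ = 6515490.82 mm³.
X̄ = 6724201.87/53509.78 = 125.66 mm; Ȳ = 6515490.82/53509.78 = 121.76 mm.

X̄ = 125.66 mm, Ȳ = 121.76 mm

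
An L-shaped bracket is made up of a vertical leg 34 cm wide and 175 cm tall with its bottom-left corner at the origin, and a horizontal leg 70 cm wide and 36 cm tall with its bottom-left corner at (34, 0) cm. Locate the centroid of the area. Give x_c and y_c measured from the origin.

x_c = 32.47 cm, y_c = 66.82 cm

vertical leg: A = 34 × 175 = 5950.00, centroid at (17.00, 87.50).
horizontal leg: A = 70 × 36 = 2520.00, centroid at (69.00, 18.00).
ΣA = 8470.00 cm², ΣAx_c = 275030.00 cm³, ΣAy_c = 565985.00 cm³.
x_c = 275030.00/8470.00 = 32.47 cm; y_c = 565985.00/8470.00 = 66.82 cm.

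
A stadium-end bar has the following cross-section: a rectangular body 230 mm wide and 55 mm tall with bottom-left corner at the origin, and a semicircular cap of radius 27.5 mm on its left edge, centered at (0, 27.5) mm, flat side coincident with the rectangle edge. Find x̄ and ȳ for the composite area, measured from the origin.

rectangular body: A = 230 × 55 = 12650.00, centroid at (115.00, 27.50).
semicircular end: A = ½π·27.5² = 1187.91, centroid at (-11.67, 27.50).
ΣA = 13837.91 mm², ΣAx̄ = 1440885.42 mm³, ΣAȳ = 380542.65 mm³.
x̄ = 1440885.42/13837.91 = 104.13 mm; ȳ = 380542.65/13837.91 = 27.50 mm.

x̄ = 104.13 mm, ȳ = 27.50 mm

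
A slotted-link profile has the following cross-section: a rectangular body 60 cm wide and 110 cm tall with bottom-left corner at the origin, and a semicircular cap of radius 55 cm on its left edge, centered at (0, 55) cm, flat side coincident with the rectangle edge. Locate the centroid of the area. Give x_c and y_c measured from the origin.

rectangular body: A = 60 × 110 = 6600.00, centroid at (30.00, 55.00).
semicircular end: A = ½π·55² = 4751.66, centroid at (-23.34, 55.00).
ΣA = 11351.66 cm²
ΣAx_c = (6600.00)(30.00) + (4751.66)(-23.34) = 87083.33 cm³
ΣAy_c = (6600.00)(55.00) + (4751.66)(55.00) = 624341.24 cm³
x_c = 87083.33 / 11351.66 = 7.67 cm
y_c = 624341.24 / 11351.66 = 55.00 cm

x_c = 7.67 cm, y_c = 55.00 cm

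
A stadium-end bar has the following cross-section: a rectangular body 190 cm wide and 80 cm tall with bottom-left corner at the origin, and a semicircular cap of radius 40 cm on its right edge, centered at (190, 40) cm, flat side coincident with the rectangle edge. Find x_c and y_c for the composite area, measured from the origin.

rectangular body: A = 190 × 80 = 15200.00, centroid at (95.00, 40.00).
semicircular end: A = ½π·40² = 2513.27, centroid at (206.98, 40.00).
ΣA = 17713.27 cm², ΣAx_c = 1964188.75 cm³, ΣAy_c = 708530.96 cm³.
x_c = 1964188.75/17713.27 = 110.89 cm; y_c = 708530.96/17713.27 = 40.00 cm.

x_c = 110.89 cm, y_c = 40.00 cm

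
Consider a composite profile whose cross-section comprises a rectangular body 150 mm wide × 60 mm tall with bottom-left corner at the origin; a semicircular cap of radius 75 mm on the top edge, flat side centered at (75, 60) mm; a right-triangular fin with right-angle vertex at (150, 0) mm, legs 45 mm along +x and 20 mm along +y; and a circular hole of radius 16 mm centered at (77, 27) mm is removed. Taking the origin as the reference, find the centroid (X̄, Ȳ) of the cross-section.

rectangular body: A = 150 × 60 = 9000.00, centroid at (75.00, 30.00).
semicircular top: A = ½π·75² = 8835.73, centroid at (75.00, 91.83).
triangular fin: A = ½·45·20 = 450.00, centroid at (165.00, 6.67).
hole: A = −π·16² = -804.25, centroid at (77.00, 27.00).
ΣA = 17481.48 mm²
ΣAX̄ = (9000.00)(75.00) + (8835.73)(75.00) + (450.00)(165.00) + (-804.25)(77.00) = 1350002.63 mm³
ΣAȲ = (9000.00)(30.00) + (8835.73)(91.83) + (450.00)(6.67) + (-804.25)(27.00) = 1062679.07 mm³
X̄ = 1350002.63 / 17481.48 = 77.22 mm
Ȳ = 1062679.07 / 17481.48 = 60.79 mm

X̄ = 77.22 mm, Ȳ = 60.79 mm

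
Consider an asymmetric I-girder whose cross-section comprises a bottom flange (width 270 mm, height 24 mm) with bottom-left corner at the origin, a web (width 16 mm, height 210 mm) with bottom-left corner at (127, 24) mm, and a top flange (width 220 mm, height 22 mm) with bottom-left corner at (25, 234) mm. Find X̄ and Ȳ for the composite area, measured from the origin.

X̄ = 135.00 mm, Ȳ = 115.60 mm

bottom flange: A = 270 × 24 = 6480.00, centroid at (135.00, 12.00).
web: A = 16 × 210 = 3360.00, centroid at (135.00, 129.00).
top flange: A = 220 × 22 = 4840.00, centroid at (135.00, 245.00).
ΣA = 14680.00 mm²
ΣAX̄ = (6480.00)(135.00) + (3360.00)(135.00) + (4840.00)(135.00) = 1981800.00 mm³
ΣAȲ = (6480.00)(12.00) + (3360.00)(129.00) + (4840.00)(245.00) = 1697000.00 mm³
X̄ = 1981800.00 / 14680.00 = 135.00 mm
Ȳ = 1697000.00 / 14680.00 = 115.60 mm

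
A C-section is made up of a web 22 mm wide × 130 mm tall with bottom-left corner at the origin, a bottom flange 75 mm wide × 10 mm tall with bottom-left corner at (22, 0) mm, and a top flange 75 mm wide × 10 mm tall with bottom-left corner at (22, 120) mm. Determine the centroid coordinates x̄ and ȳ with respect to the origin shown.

web: A = 22 × 130 = 2860.00, centroid at (11.00, 65.00).
bottom flange: A = 75 × 10 = 750.00, centroid at (59.50, 5.00).
top flange: A = 75 × 10 = 750.00, centroid at (59.50, 125.00).
ΣA = 4360.00 mm²
ΣAx̄ = (2860.00)(11.00) + (750.00)(59.50) + (750.00)(59.50) = 120710.00 mm³
ΣAȳ = (2860.00)(65.00) + (750.00)(5.00) + (750.00)(125.00) = 283400.00 mm³
x̄ = 120710.00 / 4360.00 = 27.69 mm
ȳ = 283400.00 / 4360.00 = 65.00 mm

x̄ = 27.69 mm, ȳ = 65.00 mm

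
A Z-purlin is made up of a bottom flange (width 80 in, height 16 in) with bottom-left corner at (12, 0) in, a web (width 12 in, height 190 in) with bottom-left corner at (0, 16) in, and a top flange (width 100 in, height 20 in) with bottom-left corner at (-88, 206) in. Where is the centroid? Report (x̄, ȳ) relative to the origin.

bottom flange: A = 80 × 16 = 1280.00, centroid at (52.00, 8.00).
web: A = 12 × 190 = 2280.00, centroid at (6.00, 111.00).
top flange: A = 100 × 20 = 2000.00, centroid at (-38.00, 216.00).
ΣA = 5560.00 in², ΣAx̄ = 4240.00 in³, ΣAȳ = 695320.00 in³.
x̄ = 4240.00/5560.00 = 0.76 in; ȳ = 695320.00/5560.00 = 125.06 in.

x̄ = 0.76 in, ȳ = 125.06 in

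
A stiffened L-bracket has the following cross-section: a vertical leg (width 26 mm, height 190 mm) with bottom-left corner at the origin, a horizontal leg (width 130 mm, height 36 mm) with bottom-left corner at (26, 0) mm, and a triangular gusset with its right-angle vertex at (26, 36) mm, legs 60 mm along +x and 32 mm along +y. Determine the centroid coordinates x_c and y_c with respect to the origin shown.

Part | A | x̄ᵢ | ȳᵢ | A·x̄ᵢ | A·ȳᵢ
vertical leg | 4940.00 | 13.00 | 95.00 | 64220.00 | 469300.00
horizontal leg | 4680.00 | 91.00 | 18.00 | 425880.00 | 84240.00
gusset | 960.00 | 46.00 | 46.67 | 44160.00 | 44800.00
Σ | 10580.00 |  |  | 534260.00 | 598340.00
x_c = 534260.00 / 10580.00 = 50.50 mm
y_c = 598340.00 / 10580.00 = 56.55 mm

x_c = 50.50 mm, y_c = 56.55 mm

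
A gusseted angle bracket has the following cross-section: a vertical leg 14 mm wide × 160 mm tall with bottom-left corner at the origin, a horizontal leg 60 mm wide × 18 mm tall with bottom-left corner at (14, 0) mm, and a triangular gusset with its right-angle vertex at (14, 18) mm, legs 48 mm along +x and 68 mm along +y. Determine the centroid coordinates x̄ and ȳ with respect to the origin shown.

vertical leg: A = 14 × 160 = 2240.00, centroid at (7.00, 80.00).
horizontal leg: A = 60 × 18 = 1080.00, centroid at (44.00, 9.00).
gusset: A = ½·48·68 = 1632.00, centroid at (30.00, 40.67).
ΣA = 4952.00 mm², ΣAx̄ = 112160.00 mm³, ΣAȳ = 255288.00 mm³.
x̄ = 112160.00/4952.00 = 22.65 mm; ȳ = 255288.00/4952.00 = 51.55 mm.

x̄ = 22.65 mm, ȳ = 51.55 mm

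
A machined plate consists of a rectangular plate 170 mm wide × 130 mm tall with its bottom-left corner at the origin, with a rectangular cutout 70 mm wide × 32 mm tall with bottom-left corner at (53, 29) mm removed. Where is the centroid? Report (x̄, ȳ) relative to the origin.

plate: A = 170 × 130 = 22100.00, centroid at (85.00, 65.00).
hole: A = −(70 × 32) = -2240.00, centroid at (88.00, 45.00).
ΣA = 19860.00 mm²
ΣAx̄ = (22100.00)(85.00) + (-2240.00)(88.00) = 1681380.00 mm³
ΣAȳ = (22100.00)(65.00) + (-2240.00)(45.00) = 1335700.00 mm³
x̄ = 1681380.00 / 19860.00 = 84.66 mm
ȳ = 1335700.00 / 19860.00 = 67.26 mm

x̄ = 84.66 mm, ȳ = 67.26 mm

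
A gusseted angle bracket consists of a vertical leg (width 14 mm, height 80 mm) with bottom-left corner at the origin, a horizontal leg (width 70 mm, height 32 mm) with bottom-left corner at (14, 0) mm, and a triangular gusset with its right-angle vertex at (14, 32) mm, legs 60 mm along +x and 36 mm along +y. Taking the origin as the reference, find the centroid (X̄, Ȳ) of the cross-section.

vertical leg: A = 14 × 80 = 1120.00, centroid at (7.00, 40.00).
horizontal leg: A = 70 × 32 = 2240.00, centroid at (49.00, 16.00).
gusset: A = ½·60·36 = 1080.00, centroid at (34.00, 44.00).
ΣA = 4440.00 mm²
ΣAX̄ = (1120.00)(7.00) + (2240.00)(49.00) + (1080.00)(34.00) = 154320.00 mm³
ΣAȲ = (1120.00)(40.00) + (2240.00)(16.00) + (1080.00)(44.00) = 128160.00 mm³
X̄ = 154320.00 / 4440.00 = 34.76 mm
Ȳ = 128160.00 / 4440.00 = 28.86 mm

X̄ = 34.76 mm, Ȳ = 28.86 mm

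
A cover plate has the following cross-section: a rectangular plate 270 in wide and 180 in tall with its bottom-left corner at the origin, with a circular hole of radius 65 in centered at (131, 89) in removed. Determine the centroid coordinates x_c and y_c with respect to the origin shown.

x_c = 136.50 in, y_c = 90.38 in

Part | A | x̄ᵢ | ȳᵢ | A·x̄ᵢ | A·ȳᵢ
plate | 48600.00 | 135.00 | 90.00 | 6561000.00 | 4374000.00
hole | -13273.23 | 131.00 | 89.00 | -1738792.99 | -1181317.38
Σ | 35326.77 |  |  | 4822207.01 | 3192682.62
x_c = 4822207.01 / 35326.77 = 136.50 in
y_c = 3192682.62 / 35326.77 = 90.38 in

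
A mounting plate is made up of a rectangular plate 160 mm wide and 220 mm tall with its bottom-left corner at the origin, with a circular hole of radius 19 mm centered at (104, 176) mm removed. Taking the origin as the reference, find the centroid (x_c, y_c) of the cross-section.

Part | A | x̄ᵢ | ȳᵢ | A·x̄ᵢ | A·ȳᵢ
plate | 35200.00 | 80.00 | 110.00 | 2816000.00 | 3872000.00
hole | -1134.11 | 104.00 | 176.00 | -117947.95 | -199604.23
Σ | 34065.89 |  |  | 2698052.05 | 3672395.77
x_c = 2698052.05 / 34065.89 = 79.20 mm
y_c = 3672395.77 / 34065.89 = 107.80 mm

x_c = 79.20 mm, y_c = 107.80 mm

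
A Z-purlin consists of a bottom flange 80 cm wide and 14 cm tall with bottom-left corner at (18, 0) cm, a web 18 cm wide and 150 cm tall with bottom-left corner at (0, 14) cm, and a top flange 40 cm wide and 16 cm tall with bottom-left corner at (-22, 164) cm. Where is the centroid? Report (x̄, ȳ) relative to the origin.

Part | A | x̄ᵢ | ȳᵢ | A·x̄ᵢ | A·ȳᵢ
bottom flange | 1120.00 | 58.00 | 7.00 | 64960.00 | 7840.00
web | 2700.00 | 9.00 | 89.00 | 24300.00 | 240300.00
top flange | 640.00 | -2.00 | 172.00 | -1280.00 | 110080.00
Σ | 4460.00 |  |  | 87980.00 | 358220.00
x̄ = 87980.00 / 4460.00 = 19.73 cm
ȳ = 358220.00 / 4460.00 = 80.32 cm

x̄ = 19.73 cm, ȳ = 80.32 cm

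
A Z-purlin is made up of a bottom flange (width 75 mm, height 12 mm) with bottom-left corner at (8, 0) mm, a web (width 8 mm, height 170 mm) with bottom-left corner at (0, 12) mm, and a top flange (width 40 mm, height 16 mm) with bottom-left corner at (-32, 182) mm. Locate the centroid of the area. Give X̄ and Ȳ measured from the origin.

X̄ = 13.35 mm, Ȳ = 89.28 mm

Part | A | x̄ᵢ | ȳᵢ | A·x̄ᵢ | A·ȳᵢ
bottom flange | 900.00 | 45.50 | 6.00 | 40950.00 | 5400.00
web | 1360.00 | 4.00 | 97.00 | 5440.00 | 131920.00
top flange | 640.00 | -12.00 | 190.00 | -7680.00 | 121600.00
Σ | 2900.00 |  |  | 38710.00 | 258920.00
X̄ = 38710.00 / 2900.00 = 13.35 mm
Ȳ = 258920.00 / 2900.00 = 89.28 mm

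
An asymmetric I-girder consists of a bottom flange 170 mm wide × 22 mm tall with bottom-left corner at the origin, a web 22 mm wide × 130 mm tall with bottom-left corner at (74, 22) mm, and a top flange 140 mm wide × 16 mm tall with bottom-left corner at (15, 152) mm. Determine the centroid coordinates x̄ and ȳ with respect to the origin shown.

x̄ = 85.00 mm, ȳ = 73.34 mm

Part | A | x̄ᵢ | ȳᵢ | A·x̄ᵢ | A·ȳᵢ
bottom flange | 3740.00 | 85.00 | 11.00 | 317900.00 | 41140.00
web | 2860.00 | 85.00 | 87.00 | 243100.00 | 248820.00
top flange | 2240.00 | 85.00 | 160.00 | 190400.00 | 358400.00
Σ | 8840.00 |  |  | 751400.00 | 648360.00
x̄ = 751400.00 / 8840.00 = 85.00 mm
ȳ = 648360.00 / 8840.00 = 73.34 mm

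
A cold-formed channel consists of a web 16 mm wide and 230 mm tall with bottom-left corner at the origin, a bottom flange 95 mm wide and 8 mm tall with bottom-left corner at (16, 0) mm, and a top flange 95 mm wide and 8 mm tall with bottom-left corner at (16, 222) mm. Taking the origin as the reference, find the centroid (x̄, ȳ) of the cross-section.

x̄ = 24.22 mm, ȳ = 115.00 mm

web: A = 16 × 230 = 3680.00, centroid at (8.00, 115.00).
bottom flange: A = 95 × 8 = 760.00, centroid at (63.50, 4.00).
top flange: A = 95 × 8 = 760.00, centroid at (63.50, 226.00).
ΣA = 5200.00 mm², ΣAx̄ = 125960.00 mm³, ΣAȳ = 598000.00 mm³.
x̄ = 125960.00/5200.00 = 24.22 mm; ȳ = 598000.00/5200.00 = 115.00 mm.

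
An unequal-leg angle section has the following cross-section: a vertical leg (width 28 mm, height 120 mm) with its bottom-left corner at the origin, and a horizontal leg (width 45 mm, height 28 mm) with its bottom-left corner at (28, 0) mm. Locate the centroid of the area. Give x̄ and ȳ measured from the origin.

vertical leg: A = 28 × 120 = 3360.00, centroid at (14.00, 60.00).
horizontal leg: A = 45 × 28 = 1260.00, centroid at (50.50, 14.00).
ΣA = 4620.00 mm²
ΣAx̄ = (3360.00)(14.00) + (1260.00)(50.50) = 110670.00 mm³
ΣAȳ = (3360.00)(60.00) + (1260.00)(14.00) = 219240.00 mm³
x̄ = 110670.00 / 4620.00 = 23.95 mm
ȳ = 219240.00 / 4620.00 = 47.45 mm

x̄ = 23.95 mm, ȳ = 47.45 mm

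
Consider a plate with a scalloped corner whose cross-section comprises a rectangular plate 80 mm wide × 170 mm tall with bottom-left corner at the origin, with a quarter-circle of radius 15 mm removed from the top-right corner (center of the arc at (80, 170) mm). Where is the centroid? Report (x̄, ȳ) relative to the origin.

plate: A = 80 × 170 = 13600.00, centroid at (40.00, 85.00).
removed quarter-circle: A = −¼π·15² = -176.71, centroid at (73.63, 163.63).
ΣA = 13423.29 mm², ΣAx̄ = 530987.83 mm³, ΣAȳ = 1127083.52 mm³.
x̄ = 530987.83/13423.29 = 39.56 mm; ȳ = 1127083.52/13423.29 = 83.96 mm.

x̄ = 39.56 mm, ȳ = 83.96 mm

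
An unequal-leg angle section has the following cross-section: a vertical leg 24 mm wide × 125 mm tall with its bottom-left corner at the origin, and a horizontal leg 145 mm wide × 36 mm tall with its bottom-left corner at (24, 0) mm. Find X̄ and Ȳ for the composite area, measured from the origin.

vertical leg: A = 24 × 125 = 3000.00, centroid at (12.00, 62.50).
horizontal leg: A = 145 × 36 = 5220.00, centroid at (96.50, 18.00).
ΣA = 8220.00 mm², ΣAX̄ = 539730.00 mm³, ΣAȲ = 281460.00 mm³.
X̄ = 539730.00/8220.00 = 65.66 mm; Ȳ = 281460.00/8220.00 = 34.24 mm.

X̄ = 65.66 mm, Ȳ = 34.24 mm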